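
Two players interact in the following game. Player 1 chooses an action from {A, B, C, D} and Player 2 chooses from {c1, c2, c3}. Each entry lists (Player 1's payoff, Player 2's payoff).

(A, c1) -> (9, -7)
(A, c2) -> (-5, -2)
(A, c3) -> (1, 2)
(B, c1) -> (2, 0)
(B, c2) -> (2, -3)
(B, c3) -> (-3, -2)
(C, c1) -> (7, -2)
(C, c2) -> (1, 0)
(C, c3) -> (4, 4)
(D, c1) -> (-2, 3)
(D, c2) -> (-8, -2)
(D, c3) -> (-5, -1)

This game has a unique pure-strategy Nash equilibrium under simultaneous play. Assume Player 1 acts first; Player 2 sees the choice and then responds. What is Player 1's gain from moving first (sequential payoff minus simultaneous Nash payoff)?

Work backward from Player 2's decision.
- A: Player 2 compares -7, -2, 2 and picks c3; Player 1 would get 1.
- B: Player 2 compares 0, -3, -2 and picks c1; Player 1 would get 2.
- C: Player 2 compares -2, 0, 4 and picks c3; Player 1 would get 4.
- D: Player 2 compares 3, -2, -1 and picks c1; Player 1 would get -2.
Among 1, 2, 4, -2, the best is 4 at C. Subgame-perfect outcome: (C, c3) with payoffs (4, 4).
Under simultaneous play:
Player 1's best replies: c1→A; c2→B; c3→C.
Player 2's best replies: A→c3; B→c1; C→c3; D→c1.
The unique mutual best reply is (C, c3), giving (4, 4).
Player 1's commitment gain: 4 − 4 = 0.

0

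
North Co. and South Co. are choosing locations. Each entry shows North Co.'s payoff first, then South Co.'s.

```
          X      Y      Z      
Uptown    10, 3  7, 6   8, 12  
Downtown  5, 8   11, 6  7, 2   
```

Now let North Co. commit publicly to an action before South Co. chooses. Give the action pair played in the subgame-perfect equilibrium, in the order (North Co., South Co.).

South Co. best-responds to each possible North Co. move:
- Uptown → South Co. plays Z (best of 3, 6, 12); North Co. gets 8.
- Downtown → South Co. plays X (best of 8, 6, 2); North Co. gets 5.
North Co.'s induced payoffs are 8, 5, so North Co. commits to Uptown. Subgame-perfect outcome: (Uptown, Z) with payoffs (8, 12).

(Uptown, Z)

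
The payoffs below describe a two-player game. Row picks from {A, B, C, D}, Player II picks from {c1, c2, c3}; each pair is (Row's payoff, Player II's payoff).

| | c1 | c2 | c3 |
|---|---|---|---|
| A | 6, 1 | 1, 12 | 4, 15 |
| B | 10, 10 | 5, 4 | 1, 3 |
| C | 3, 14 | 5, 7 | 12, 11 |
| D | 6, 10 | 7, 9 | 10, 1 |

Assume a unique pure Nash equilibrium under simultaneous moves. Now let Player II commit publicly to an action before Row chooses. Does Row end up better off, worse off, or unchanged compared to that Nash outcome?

Backward induction with Player II moving first.
- c1: Row compares 6, 10, 3, 6 and picks B; Player II would get 10.
- c2: Row compares 1, 5, 5, 7 and picks D; Player II would get 9.
- c3: Row compares 4, 1, 12, 10 and picks C; Player II would get 11.
Maximizing over 10, 9, 11, Player II chooses c3. Subgame-perfect outcome: (C, c3) with payoffs (12, 11).
Now find the simultaneous Nash equilibrium.
Row's best replies: c1→B; c2→D; c3→C.
Player II's best replies: A→c3; B→c1; C→c1; D→c1.
The unique mutual best reply is (B, c1), giving (10, 10).
Row earns 12 sequentially versus 10 at the Nash outcome: better off.

better off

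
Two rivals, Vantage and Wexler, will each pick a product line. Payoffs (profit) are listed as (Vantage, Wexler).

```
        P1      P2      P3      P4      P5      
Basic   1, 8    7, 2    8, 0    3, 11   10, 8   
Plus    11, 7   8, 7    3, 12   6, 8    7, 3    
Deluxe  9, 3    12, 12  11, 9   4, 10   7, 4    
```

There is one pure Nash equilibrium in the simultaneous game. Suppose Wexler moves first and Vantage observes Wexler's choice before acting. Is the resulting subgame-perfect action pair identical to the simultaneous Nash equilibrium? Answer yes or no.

yes

Vantage best-responds to each possible Wexler move:
- P1: BR = Plus, leader payoff 7.
- P2: BR = Deluxe, leader payoff 12.
- P3: BR = Deluxe, leader payoff 9.
- P4: BR = Plus, leader payoff 8.
- P5: BR = Basic, leader payoff 8.
Among 7, 12, 9, 8, 8, the best is 12 at P2. Subgame-perfect outcome: (Deluxe, P2) with payoffs (12, 12).
Under simultaneous play:
Vantage's best replies: P1→Plus; P2→Deluxe; P3→Deluxe; P4→Plus; P5→Basic.
Wexler's best replies: Basic→P4; Plus→P3; Deluxe→P2.
The unique mutual best reply is (Deluxe, P2), giving (12, 12).
Sequential outcome (Deluxe, P2) coincides with the Nash profile (Deluxe, P2).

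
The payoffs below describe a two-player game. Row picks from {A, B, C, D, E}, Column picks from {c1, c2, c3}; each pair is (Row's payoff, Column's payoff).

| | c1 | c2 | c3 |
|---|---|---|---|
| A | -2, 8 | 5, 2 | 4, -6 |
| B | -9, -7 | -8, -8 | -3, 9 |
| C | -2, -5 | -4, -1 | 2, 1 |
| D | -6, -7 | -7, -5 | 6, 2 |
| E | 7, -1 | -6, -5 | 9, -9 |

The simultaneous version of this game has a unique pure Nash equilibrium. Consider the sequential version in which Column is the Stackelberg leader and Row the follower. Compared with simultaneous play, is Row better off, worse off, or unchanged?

Row best-responds to each possible Column move:
- c1: Row compares -2, -9, -2, -6, 7 and picks E; Column would get -1.
- c2: Row compares 5, -8, -4, -7, -6 and picks A; Column would get 2.
- c3: Row compares 4, -3, 2, 6, 9 and picks E; Column would get -9.
Among -1, 2, -9, the best is 2 at c2. Subgame-perfect outcome: (A, c2) with payoffs (5, 2).
Under simultaneous play:
Row's best replies: c1→E; c2→A; c3→E.
Column's best replies: A→c1; B→c3; C→c3; D→c3; E→c1.
Only (E, c1) has each player best-responding; Nash payoffs (7, -1).
Row earns 5 sequentially versus 7 at the Nash outcome: worse off.

worse off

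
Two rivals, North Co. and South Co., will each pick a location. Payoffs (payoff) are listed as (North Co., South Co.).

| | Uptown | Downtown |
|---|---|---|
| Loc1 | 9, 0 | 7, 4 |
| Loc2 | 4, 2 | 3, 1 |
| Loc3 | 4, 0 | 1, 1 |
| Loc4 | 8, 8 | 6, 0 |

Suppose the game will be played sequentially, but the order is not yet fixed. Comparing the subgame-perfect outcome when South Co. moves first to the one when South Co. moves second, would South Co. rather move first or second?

second

If North Co. leads: South Co.'s best replies are Loc1→Downtown, Loc2→Uptown, Loc3→Downtown, Loc4→Uptown; North Co.'s induced payoffs 7, 4, 1, 8; outcome (Loc4, Uptown), payoffs (8, 8).
If South Co. leads: North Co.'s best replies are Uptown→Loc1, Downtown→Loc1; South Co.'s induced payoffs 0, 4; outcome (Loc1, Downtown), payoffs (7, 4).
South Co. gets 4 moving first and 8 moving second, so South Co. prefers to move second.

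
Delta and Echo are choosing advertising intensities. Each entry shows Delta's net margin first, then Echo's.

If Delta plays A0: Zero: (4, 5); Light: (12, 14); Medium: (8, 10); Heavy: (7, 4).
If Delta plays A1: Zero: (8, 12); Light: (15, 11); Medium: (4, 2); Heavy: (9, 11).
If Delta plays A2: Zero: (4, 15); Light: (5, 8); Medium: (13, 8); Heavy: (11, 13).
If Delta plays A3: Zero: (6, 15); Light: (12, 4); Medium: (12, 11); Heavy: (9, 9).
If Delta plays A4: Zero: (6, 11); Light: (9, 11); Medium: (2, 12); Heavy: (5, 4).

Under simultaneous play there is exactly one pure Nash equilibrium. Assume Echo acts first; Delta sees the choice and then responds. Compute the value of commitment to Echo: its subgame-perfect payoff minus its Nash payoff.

1

Backward induction with Echo moving first.
- Zero → Delta plays A1 (best of 4, 8, 4, 6, 6); Echo gets 12.
- Light → Delta plays A1 (best of 12, 15, 5, 12, 9); Echo gets 11.
- Medium → Delta plays A2 (best of 8, 4, 13, 12, 2); Echo gets 8.
- Heavy → Delta plays A2 (best of 7, 9, 11, 9, 5); Echo gets 13.
Maximizing over 12, 11, 8, 13, Echo chooses Heavy. Subgame-perfect outcome: (A2, Heavy) with payoffs (11, 13).
Under simultaneous play:
Delta's best replies: Zero→A1; Light→A1; Medium→A2; Heavy→A2.
Echo's best replies: A0→Light; A1→Zero; A2→Zero; A3→Zero; A4→Medium.
Only (A1, Zero) has each player best-responding; Nash payoffs (8, 12).
Echo's commitment gain: 13 − 12 = 1.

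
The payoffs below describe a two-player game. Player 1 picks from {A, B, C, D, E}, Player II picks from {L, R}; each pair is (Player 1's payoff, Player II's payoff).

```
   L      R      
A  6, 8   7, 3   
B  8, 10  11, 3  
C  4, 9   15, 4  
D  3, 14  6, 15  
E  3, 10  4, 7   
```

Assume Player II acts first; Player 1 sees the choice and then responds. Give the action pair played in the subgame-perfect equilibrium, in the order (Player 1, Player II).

(B, L)

Player 1 best-responds to each possible Player II move:
- L → Player 1 plays B (best of 6, 8, 4, 3, 3); Player II gets 10.
- R → Player 1 plays C (best of 7, 11, 15, 6, 4); Player II gets 4.
Maximizing over 10, 4, Player II chooses L. Subgame-perfect outcome: (B, L) with payoffs (8, 10).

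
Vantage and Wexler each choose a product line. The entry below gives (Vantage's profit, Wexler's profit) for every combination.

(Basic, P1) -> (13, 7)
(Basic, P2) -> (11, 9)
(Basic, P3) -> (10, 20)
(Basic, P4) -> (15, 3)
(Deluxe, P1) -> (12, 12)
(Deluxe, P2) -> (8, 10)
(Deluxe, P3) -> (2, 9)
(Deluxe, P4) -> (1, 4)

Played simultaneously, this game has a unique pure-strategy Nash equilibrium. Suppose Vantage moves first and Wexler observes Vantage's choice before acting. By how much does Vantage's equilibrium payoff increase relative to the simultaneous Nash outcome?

Work backward from Wexler's decision.
- Basic: BR = P3, leader payoff 10.
- Deluxe: BR = P1, leader payoff 12.
Maximizing over 10, 12, Vantage chooses Deluxe. Subgame-perfect outcome: (Deluxe, P1) with payoffs (12, 12).
For the simultaneous game, intersect best replies.
Vantage's best replies: P1→Basic; P2→Basic; P3→Basic; P4→Basic.
Wexler's best replies: Basic→P3; Deluxe→P1.
The unique mutual best reply is (Basic, P3), giving (10, 20).
Vantage's commitment gain: 12 − 10 = 2.

2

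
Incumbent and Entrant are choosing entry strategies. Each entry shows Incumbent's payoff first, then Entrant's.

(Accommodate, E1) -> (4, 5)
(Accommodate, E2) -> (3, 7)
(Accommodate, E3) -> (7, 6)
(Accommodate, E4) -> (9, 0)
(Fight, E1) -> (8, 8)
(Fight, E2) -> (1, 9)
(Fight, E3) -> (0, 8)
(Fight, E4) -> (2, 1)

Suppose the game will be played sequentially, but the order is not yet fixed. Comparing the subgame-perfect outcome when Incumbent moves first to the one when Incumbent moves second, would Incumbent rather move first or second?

If Incumbent leads: Entrant's best replies are Accommodate→E2, Fight→E2; Incumbent's induced payoffs 3, 1; outcome (Accommodate, E2), payoffs (3, 7).
If Entrant leads: Incumbent's best replies are E1→Fight, E2→Accommodate, E3→Accommodate, E4→Accommodate; Entrant's induced payoffs 8, 7, 6, 0; outcome (Fight, E1), payoffs (8, 8).
Incumbent gets 3 moving first and 8 moving second, so Incumbent prefers to move second.

second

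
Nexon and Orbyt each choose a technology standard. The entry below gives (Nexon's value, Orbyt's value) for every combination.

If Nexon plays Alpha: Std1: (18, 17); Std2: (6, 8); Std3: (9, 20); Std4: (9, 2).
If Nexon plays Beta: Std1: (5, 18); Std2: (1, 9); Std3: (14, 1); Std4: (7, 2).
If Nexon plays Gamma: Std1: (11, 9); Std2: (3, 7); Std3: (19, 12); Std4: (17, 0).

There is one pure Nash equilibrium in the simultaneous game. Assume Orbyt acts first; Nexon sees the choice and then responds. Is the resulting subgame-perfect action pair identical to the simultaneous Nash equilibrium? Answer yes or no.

no

Backward induction with Orbyt moving first.
- Std1: BR = Alpha, leader payoff 17.
- Std2: BR = Alpha, leader payoff 8.
- Std3: BR = Gamma, leader payoff 12.
- Std4: BR = Gamma, leader payoff 0.
Orbyt's induced payoffs are 17, 8, 12, 0, so Orbyt commits to Std1. Subgame-perfect outcome: (Alpha, Std1) with payoffs (18, 17).
Under simultaneous play:
Nexon's best replies: Std1→Alpha; Std2→Alpha; Std3→Gamma; Std4→Gamma.
Orbyt's best replies: Alpha→Std3; Beta→Std1; Gamma→Std3.
Only (Gamma, Std3) has each player best-responding; Nash payoffs (19, 12).
Sequential outcome (Alpha, Std1) differs from the Nash profile (Gamma, Std3).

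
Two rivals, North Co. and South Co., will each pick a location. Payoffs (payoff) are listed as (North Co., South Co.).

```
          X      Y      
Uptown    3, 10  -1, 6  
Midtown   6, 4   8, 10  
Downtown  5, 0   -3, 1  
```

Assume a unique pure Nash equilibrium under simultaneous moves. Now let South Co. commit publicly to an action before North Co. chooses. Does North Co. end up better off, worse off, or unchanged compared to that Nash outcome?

unchanged

Backward induction with South Co. moving first.
- X: North Co. compares 3, 6, 5 and picks Midtown; South Co. would get 4.
- Y: North Co. compares -1, 8, -3 and picks Midtown; South Co. would get 10.
Among 4, 10, the best is 10 at Y. Subgame-perfect outcome: (Midtown, Y) with payoffs (8, 10).
Under simultaneous play:
North Co.'s best replies: X→Midtown; Y→Midtown.
South Co.'s best replies: Uptown→X; Midtown→Y; Downtown→Y.
Only (Midtown, Y) has each player best-responding; Nash payoffs (8, 10).
North Co. earns 8 sequentially versus 8 at the Nash outcome: unchanged.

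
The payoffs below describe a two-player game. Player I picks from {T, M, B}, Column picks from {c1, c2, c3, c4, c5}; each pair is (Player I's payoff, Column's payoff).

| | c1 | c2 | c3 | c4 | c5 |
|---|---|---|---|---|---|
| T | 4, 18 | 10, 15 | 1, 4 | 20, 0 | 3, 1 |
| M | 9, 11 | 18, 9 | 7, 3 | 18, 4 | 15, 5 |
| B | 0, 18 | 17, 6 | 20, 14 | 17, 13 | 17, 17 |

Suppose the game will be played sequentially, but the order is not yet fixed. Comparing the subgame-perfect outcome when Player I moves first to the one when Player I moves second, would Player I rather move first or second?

second

If Player I leads: Column's best replies are T→c1, M→c1, B→c1; Player I's induced payoffs 4, 9, 0; outcome (M, c1), payoffs (9, 11).
If Column leads: Player I's best replies are c1→M, c2→M, c3→B, c4→T, c5→B; Column's induced payoffs 11, 9, 14, 0, 17; outcome (B, c5), payoffs (17, 17).
Player I gets 9 moving first and 17 moving second, so Player I prefers to move second.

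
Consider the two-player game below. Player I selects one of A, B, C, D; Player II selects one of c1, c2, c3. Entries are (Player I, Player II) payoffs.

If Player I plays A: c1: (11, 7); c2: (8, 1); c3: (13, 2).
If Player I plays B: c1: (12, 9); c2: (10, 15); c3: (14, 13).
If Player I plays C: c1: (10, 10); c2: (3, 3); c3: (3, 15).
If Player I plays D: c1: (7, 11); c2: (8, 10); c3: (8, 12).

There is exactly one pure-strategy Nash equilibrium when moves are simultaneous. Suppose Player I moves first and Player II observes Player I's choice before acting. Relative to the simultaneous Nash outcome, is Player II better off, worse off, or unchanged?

worse off

Player II best-responds to each possible Player I move:
- A → Player II plays c1 (best of 7, 1, 2); Player I gets 11.
- B → Player II plays c2 (best of 9, 15, 13); Player I gets 10.
- C → Player II plays c3 (best of 10, 3, 15); Player I gets 3.
- D → Player II plays c3 (best of 11, 10, 12); Player I gets 8.
Maximizing over 11, 10, 3, 8, Player I chooses A. Subgame-perfect outcome: (A, c1) with payoffs (11, 7).
Under simultaneous play:
Player I's best replies: c1→B; c2→B; c3→B.
Player II's best replies: A→c1; B→c2; C→c3; D→c3.
Only (B, c2) has each player best-responding; Nash payoffs (10, 15).
Player II earns 7 sequentially versus 15 at the Nash outcome: worse off.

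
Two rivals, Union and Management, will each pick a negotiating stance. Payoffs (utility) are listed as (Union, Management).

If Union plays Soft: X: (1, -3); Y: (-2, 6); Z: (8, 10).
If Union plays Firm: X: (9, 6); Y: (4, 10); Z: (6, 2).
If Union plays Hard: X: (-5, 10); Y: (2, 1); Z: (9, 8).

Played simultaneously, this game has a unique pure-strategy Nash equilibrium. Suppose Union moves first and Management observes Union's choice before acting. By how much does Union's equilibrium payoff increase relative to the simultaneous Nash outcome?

Management best-responds to each possible Union move:
- Soft: Management compares -3, 6, 10 and picks Z; Union would get 8.
- Firm: Management compares 6, 10, 2 and picks Y; Union would get 4.
- Hard: Management compares 10, 1, 8 and picks X; Union would get -5.
Union's induced payoffs are 8, 4, -5, so Union commits to Soft. Subgame-perfect outcome: (Soft, Z) with payoffs (8, 10).
For the simultaneous game, intersect best replies.
Union's best replies: X→Firm; Y→Firm; Z→Hard.
Management's best replies: Soft→Z; Firm→Y; Hard→X.
Only (Firm, Y) has each player best-responding; Nash payoffs (4, 10).
Union's commitment gain: 8 − 4 = 4.

4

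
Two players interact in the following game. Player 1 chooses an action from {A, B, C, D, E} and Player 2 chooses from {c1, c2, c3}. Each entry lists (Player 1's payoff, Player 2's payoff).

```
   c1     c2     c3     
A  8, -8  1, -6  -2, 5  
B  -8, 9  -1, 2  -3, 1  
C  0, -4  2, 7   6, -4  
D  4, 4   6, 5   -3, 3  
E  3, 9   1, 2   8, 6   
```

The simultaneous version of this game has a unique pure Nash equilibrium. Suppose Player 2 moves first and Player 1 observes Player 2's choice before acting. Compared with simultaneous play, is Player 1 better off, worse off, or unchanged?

Work backward from Player 1's decision.
- c1: Player 1 compares 8, -8, 0, 4, 3 and picks A; Player 2 would get -8.
- c2: Player 1 compares 1, -1, 2, 6, 1 and picks D; Player 2 would get 5.
- c3: Player 1 compares -2, -3, 6, -3, 8 and picks E; Player 2 would get 6.
Among -8, 5, 6, the best is 6 at c3. Subgame-perfect outcome: (E, c3) with payoffs (8, 6).
For the simultaneous game, intersect best replies.
Player 1's best replies: c1→A; c2→D; c3→E.
Player 2's best replies: A→c3; B→c1; C→c2; D→c2; E→c1.
Only (D, c2) has each player best-responding; Nash payoffs (6, 5).
Player 1 earns 8 sequentially versus 6 at the Nash outcome: better off.

better off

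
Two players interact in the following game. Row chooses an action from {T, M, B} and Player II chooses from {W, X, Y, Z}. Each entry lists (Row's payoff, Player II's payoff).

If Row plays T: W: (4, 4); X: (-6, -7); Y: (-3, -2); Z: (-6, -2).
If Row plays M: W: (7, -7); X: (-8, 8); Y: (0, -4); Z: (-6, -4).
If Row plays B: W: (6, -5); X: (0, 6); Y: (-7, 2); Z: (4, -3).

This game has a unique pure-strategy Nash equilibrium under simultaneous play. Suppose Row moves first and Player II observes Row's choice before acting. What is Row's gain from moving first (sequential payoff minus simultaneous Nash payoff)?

Work backward from Player II's decision.
- T: BR = W, leader payoff 4.
- M: BR = X, leader payoff -8.
- B: BR = X, leader payoff 0.
Among 4, -8, 0, the best is 4 at T. Subgame-perfect outcome: (T, W) with payoffs (4, 4).
Now find the simultaneous Nash equilibrium.
Row's best replies: W→M; X→B; Y→M; Z→B.
Player II's best replies: T→W; M→X; B→X.
The unique mutual best reply is (B, X), giving (0, 6).
Row's commitment gain: 4 − 0 = 4.

4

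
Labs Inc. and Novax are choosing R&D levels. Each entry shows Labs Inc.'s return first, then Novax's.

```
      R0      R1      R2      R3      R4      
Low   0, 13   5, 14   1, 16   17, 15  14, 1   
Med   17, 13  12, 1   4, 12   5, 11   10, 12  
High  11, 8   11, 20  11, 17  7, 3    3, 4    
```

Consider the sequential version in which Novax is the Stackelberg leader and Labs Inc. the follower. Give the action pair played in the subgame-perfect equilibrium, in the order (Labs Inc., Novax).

Backward induction with Novax moving first.
- R0 → Labs Inc. plays Med (best of 0, 17, 11); Novax gets 13.
- R1 → Labs Inc. plays Med (best of 5, 12, 11); Novax gets 1.
- R2 → Labs Inc. plays High (best of 1, 4, 11); Novax gets 17.
- R3 → Labs Inc. plays Low (best of 17, 5, 7); Novax gets 15.
- R4 → Labs Inc. plays Low (best of 14, 10, 3); Novax gets 1.
Among 13, 1, 17, 15, 1, the best is 17 at R2. Subgame-perfect outcome: (High, R2) with payoffs (11, 17).

(High, R2)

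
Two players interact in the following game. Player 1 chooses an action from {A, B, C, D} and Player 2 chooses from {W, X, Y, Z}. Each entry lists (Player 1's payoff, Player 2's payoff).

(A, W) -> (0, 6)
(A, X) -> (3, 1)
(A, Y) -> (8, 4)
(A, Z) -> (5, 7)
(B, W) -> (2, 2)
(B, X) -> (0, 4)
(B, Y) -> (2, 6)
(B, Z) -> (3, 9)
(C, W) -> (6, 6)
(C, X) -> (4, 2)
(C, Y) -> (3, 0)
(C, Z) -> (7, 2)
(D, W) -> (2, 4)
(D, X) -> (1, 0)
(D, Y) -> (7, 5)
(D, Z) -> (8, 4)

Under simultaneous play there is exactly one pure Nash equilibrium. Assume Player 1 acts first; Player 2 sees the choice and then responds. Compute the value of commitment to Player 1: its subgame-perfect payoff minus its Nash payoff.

Player 2 best-responds to each possible Player 1 move:
- A: BR = Z, leader payoff 5.
- B: BR = Z, leader payoff 3.
- C: BR = W, leader payoff 6.
- D: BR = Y, leader payoff 7.
Player 1's induced payoffs are 5, 3, 6, 7, so Player 1 commits to D. Subgame-perfect outcome: (D, Y) with payoffs (7, 5).
For the simultaneous game, intersect best replies.
Player 1's best replies: W→C; X→C; Y→A; Z→D.
Player 2's best replies: A→Z; B→Z; C→W; D→Y.
The unique mutual best reply is (C, W), giving (6, 6).
Player 1's commitment gain: 7 − 6 = 1.

1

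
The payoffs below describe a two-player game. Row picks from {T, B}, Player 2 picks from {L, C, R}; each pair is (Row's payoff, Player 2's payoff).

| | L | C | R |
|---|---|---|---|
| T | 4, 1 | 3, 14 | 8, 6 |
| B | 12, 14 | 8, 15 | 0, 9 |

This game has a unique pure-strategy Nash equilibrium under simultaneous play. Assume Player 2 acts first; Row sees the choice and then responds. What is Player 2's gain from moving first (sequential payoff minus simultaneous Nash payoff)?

0

Backward induction with Player 2 moving first.
- L: Row compares 4, 12 and picks B; Player 2 would get 14.
- C: Row compares 3, 8 and picks B; Player 2 would get 15.
- R: Row compares 8, 0 and picks T; Player 2 would get 6.
Player 2's induced payoffs are 14, 15, 6, so Player 2 commits to C. Subgame-perfect outcome: (B, C) with payoffs (8, 15).
Under simultaneous play:
Row's best replies: L→B; C→B; R→T.
Player 2's best replies: T→C; B→C.
Only (B, C) has each player best-responding; Nash payoffs (8, 15).
Player 2's commitment gain: 15 − 15 = 0.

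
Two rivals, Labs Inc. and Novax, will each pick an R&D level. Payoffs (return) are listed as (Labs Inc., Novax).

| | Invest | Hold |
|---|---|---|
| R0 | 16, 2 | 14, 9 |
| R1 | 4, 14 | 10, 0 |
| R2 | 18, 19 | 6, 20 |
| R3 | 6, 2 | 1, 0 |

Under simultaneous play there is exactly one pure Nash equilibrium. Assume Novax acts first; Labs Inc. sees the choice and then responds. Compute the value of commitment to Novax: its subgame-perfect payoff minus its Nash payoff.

10

Labs Inc. best-responds to each possible Novax move:
- Invest: Labs Inc. compares 16, 4, 18, 6 and picks R2; Novax would get 19.
- Hold: Labs Inc. compares 14, 10, 6, 1 and picks R0; Novax would get 9.
Novax's induced payoffs are 19, 9, so Novax commits to Invest. Subgame-perfect outcome: (R2, Invest) with payoffs (18, 19).
Under simultaneous play:
Labs Inc.'s best replies: Invest→R2; Hold→R0.
Novax's best replies: R0→Hold; R1→Invest; R2→Hold; R3→Invest.
The unique mutual best reply is (R0, Hold), giving (14, 9).
Novax's commitment gain: 19 − 9 = 10.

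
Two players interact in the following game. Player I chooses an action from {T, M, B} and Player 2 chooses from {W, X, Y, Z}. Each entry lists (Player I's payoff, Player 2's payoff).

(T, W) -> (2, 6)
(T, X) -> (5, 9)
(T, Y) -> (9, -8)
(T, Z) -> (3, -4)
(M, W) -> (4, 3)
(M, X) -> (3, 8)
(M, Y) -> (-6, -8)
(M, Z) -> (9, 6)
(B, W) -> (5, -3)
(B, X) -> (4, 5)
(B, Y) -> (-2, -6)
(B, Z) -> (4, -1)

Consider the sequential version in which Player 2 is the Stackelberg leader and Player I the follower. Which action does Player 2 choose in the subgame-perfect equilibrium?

X

Solve by backward induction (Player 2 leads).
- W: BR = B, leader payoff -3.
- X: BR = T, leader payoff 9.
- Y: BR = T, leader payoff -8.
- Z: BR = M, leader payoff 6.
Maximizing over -3, 9, -8, 6, Player 2 chooses X. Subgame-perfect outcome: (T, X) with payoffs (5, 9).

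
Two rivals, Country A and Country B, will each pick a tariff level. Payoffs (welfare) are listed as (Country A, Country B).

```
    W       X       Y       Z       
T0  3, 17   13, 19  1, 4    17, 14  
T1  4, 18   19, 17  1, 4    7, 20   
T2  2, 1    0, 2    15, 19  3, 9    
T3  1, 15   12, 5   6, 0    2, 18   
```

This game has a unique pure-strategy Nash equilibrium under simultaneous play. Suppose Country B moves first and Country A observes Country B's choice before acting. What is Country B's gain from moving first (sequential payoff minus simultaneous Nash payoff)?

Country A best-responds to each possible Country B move:
- W: Country A compares 3, 4, 2, 1 and picks T1; Country B would get 18.
- X: Country A compares 13, 19, 0, 12 and picks T1; Country B would get 17.
- Y: Country A compares 1, 1, 15, 6 and picks T2; Country B would get 19.
- Z: Country A compares 17, 7, 3, 2 and picks T0; Country B would get 14.
Maximizing over 18, 17, 19, 14, Country B chooses Y. Subgame-perfect outcome: (T2, Y) with payoffs (15, 19).
Under simultaneous play:
Country A's best replies: W→T1; X→T1; Y→T2; Z→T0.
Country B's best replies: T0→X; T1→Z; T2→Y; T3→Z.
Only (T2, Y) has each player best-responding; Nash payoffs (15, 19).
Country B's commitment gain: 19 − 19 = 0.

0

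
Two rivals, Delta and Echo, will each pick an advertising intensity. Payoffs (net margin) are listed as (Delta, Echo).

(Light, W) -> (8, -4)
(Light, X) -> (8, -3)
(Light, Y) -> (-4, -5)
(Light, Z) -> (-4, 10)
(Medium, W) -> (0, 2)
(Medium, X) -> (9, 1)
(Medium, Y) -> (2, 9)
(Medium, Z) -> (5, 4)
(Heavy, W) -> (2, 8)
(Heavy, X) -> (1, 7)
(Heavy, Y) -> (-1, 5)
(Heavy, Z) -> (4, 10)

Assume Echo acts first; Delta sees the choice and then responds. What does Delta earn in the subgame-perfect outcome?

2

Work backward from Delta's decision.
- W: Delta compares 8, 0, 2 and picks Light; Echo would get -4.
- X: Delta compares 8, 9, 1 and picks Medium; Echo would get 1.
- Y: Delta compares -4, 2, -1 and picks Medium; Echo would get 9.
- Z: Delta compares -4, 5, 4 and picks Medium; Echo would get 4.
Among -4, 1, 9, 4, the best is 9 at Y. Subgame-perfect outcome: (Medium, Y) with payoffs (2, 9).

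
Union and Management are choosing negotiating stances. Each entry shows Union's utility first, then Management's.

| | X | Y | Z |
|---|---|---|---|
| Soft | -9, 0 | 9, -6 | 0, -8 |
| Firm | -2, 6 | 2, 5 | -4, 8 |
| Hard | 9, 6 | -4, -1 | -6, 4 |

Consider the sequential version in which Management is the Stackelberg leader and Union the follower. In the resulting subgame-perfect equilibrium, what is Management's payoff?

Union best-responds to each possible Management move:
- X → Union plays Hard (best of -9, -2, 9); Management gets 6.
- Y → Union plays Soft (best of 9, 2, -4); Management gets -6.
- Z → Union plays Soft (best of 0, -4, -6); Management gets -8.
Management's induced payoffs are 6, -6, -8, so Management commits to X. Subgame-perfect outcome: (Hard, X) with payoffs (9, 6).

6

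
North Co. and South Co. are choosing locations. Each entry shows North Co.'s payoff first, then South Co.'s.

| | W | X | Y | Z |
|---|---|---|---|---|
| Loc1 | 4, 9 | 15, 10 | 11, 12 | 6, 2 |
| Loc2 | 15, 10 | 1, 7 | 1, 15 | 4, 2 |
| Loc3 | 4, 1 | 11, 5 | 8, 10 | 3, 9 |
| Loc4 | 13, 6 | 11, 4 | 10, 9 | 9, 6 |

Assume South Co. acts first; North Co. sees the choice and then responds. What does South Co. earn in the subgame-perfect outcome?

Work backward from North Co.'s decision.
- W: BR = Loc2, leader payoff 10.
- X: BR = Loc1, leader payoff 10.
- Y: BR = Loc1, leader payoff 12.
- Z: BR = Loc4, leader payoff 6.
South Co.'s induced payoffs are 10, 10, 12, 6, so South Co. commits to Y. Subgame-perfect outcome: (Loc1, Y) with payoffs (11, 12).

12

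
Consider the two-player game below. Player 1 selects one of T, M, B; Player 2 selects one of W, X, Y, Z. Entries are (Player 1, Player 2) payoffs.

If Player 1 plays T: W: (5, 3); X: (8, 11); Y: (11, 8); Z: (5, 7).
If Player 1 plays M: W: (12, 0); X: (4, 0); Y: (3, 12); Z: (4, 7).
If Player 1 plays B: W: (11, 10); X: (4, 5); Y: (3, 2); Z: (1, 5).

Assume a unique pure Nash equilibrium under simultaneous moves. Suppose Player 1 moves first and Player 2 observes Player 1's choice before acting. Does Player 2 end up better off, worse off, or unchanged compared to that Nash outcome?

worse off

Solve by backward induction (Player 1 leads).
- T → Player 2 plays X (best of 3, 11, 8, 7); Player 1 gets 8.
- M → Player 2 plays Y (best of 0, 0, 12, 7); Player 1 gets 3.
- B → Player 2 plays W (best of 10, 5, 2, 5); Player 1 gets 11.
Maximizing over 8, 3, 11, Player 1 chooses B. Subgame-perfect outcome: (B, W) with payoffs (11, 10).
Now find the simultaneous Nash equilibrium.
Player 1's best replies: W→M; X→T; Y→T; Z→T.
Player 2's best replies: T→X; M→Y; B→W.
Only (T, X) has each player best-responding; Nash payoffs (8, 11).
Player 2 earns 10 sequentially versus 11 at the Nash outcome: worse off.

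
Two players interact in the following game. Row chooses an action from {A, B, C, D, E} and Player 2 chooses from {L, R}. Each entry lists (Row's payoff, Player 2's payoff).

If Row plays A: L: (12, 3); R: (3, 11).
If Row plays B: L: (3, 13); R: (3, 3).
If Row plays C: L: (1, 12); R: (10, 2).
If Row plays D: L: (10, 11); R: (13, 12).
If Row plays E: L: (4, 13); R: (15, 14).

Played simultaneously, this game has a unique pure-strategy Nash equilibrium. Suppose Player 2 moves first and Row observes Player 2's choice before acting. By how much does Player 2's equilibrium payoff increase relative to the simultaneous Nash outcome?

Work backward from Row's decision.
- L: BR = A, leader payoff 3.
- R: BR = E, leader payoff 14.
Among 3, 14, the best is 14 at R. Subgame-perfect outcome: (E, R) with payoffs (15, 14).
For the simultaneous game, intersect best replies.
Row's best replies: L→A; R→E.
Player 2's best replies: A→R; B→L; C→L; D→R; E→R.
The unique mutual best reply is (E, R), giving (15, 14).
Player 2's commitment gain: 14 − 14 = 0.

0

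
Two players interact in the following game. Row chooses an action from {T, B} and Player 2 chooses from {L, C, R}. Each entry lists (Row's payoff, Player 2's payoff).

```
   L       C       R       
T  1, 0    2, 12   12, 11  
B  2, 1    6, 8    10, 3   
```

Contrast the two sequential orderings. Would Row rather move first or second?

second

If Row leads: Player 2's best replies are T→C, B→C; Row's induced payoffs 2, 6; outcome (B, C), payoffs (6, 8).
If Player 2 leads: Row's best replies are L→B, C→B, R→T; Player 2's induced payoffs 1, 8, 11; outcome (T, R), payoffs (12, 11).
Row gets 6 moving first and 12 moving second, so Row prefers to move second.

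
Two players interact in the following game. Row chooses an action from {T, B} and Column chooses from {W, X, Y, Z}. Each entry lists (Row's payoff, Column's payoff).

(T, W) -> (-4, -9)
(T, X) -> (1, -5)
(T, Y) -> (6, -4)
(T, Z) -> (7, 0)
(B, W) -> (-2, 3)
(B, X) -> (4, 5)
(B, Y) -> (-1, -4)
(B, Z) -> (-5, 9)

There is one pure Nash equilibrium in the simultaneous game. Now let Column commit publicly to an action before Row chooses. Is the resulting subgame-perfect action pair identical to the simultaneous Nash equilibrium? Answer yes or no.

no

Row best-responds to each possible Column move:
- W: Row compares -4, -2 and picks B; Column would get 3.
- X: Row compares 1, 4 and picks B; Column would get 5.
- Y: Row compares 6, -1 and picks T; Column would get -4.
- Z: Row compares 7, -5 and picks T; Column would get 0.
Column's induced payoffs are 3, 5, -4, 0, so Column commits to X. Subgame-perfect outcome: (B, X) with payoffs (4, 5).
Now find the simultaneous Nash equilibrium.
Row's best replies: W→B; X→B; Y→T; Z→T.
Column's best replies: T→Z; B→Z.
The unique mutual best reply is (T, Z), giving (7, 0).
Sequential outcome (B, X) differs from the Nash profile (T, Z).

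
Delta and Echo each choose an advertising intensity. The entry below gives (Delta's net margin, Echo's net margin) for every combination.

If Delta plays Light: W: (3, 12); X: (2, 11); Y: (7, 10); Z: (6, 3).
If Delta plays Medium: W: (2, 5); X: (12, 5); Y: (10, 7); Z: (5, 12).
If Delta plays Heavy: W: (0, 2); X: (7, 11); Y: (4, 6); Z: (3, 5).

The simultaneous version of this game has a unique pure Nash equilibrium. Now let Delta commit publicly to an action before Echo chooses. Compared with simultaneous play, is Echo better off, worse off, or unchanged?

Solve by backward induction (Delta leads).
- Light: BR = W, leader payoff 3.
- Medium: BR = Z, leader payoff 5.
- Heavy: BR = X, leader payoff 7.
Among 3, 5, 7, the best is 7 at Heavy. Subgame-perfect outcome: (Heavy, X) with payoffs (7, 11).
For the simultaneous game, intersect best replies.
Delta's best replies: W→Light; X→Medium; Y→Medium; Z→Light.
Echo's best replies: Light→W; Medium→Z; Heavy→X.
The unique mutual best reply is (Light, W), giving (3, 12).
Echo earns 11 sequentially versus 12 at the Nash outcome: worse off.

worse off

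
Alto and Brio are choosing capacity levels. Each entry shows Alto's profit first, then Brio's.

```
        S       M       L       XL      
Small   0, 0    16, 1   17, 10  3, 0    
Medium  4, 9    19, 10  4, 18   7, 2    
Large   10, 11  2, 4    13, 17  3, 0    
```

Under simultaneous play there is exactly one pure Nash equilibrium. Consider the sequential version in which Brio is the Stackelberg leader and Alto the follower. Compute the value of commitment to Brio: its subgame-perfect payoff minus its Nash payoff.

Alto best-responds to each possible Brio move:
- S: Alto compares 0, 4, 10 and picks Large; Brio would get 11.
- M: Alto compares 16, 19, 2 and picks Medium; Brio would get 10.
- L: Alto compares 17, 4, 13 and picks Small; Brio would get 10.
- XL: Alto compares 3, 7, 3 and picks Medium; Brio would get 2.
Maximizing over 11, 10, 10, 2, Brio chooses S. Subgame-perfect outcome: (Large, S) with payoffs (10, 11).
For the simultaneous game, intersect best replies.
Alto's best replies: S→Large; M→Medium; L→Small; XL→Medium.
Brio's best replies: Small→L; Medium→L; Large→L.
Only (Small, L) has each player best-responding; Nash payoffs (17, 10).
Brio's commitment gain: 11 − 10 = 1.

1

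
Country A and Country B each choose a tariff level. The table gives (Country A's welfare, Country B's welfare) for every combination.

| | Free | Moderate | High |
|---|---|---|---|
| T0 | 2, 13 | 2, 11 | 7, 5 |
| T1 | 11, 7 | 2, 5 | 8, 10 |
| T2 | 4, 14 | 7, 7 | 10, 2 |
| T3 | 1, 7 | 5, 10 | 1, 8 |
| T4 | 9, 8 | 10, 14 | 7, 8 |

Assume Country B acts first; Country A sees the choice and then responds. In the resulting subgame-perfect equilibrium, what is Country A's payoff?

Backward induction with Country B moving first.
- Free: Country A compares 2, 11, 4, 1, 9 and picks T1; Country B would get 7.
- Moderate: Country A compares 2, 2, 7, 5, 10 and picks T4; Country B would get 14.
- High: Country A compares 7, 8, 10, 1, 7 and picks T2; Country B would get 2.
Maximizing over 7, 14, 2, Country B chooses Moderate. Subgame-perfect outcome: (T4, Moderate) with payoffs (10, 14).

10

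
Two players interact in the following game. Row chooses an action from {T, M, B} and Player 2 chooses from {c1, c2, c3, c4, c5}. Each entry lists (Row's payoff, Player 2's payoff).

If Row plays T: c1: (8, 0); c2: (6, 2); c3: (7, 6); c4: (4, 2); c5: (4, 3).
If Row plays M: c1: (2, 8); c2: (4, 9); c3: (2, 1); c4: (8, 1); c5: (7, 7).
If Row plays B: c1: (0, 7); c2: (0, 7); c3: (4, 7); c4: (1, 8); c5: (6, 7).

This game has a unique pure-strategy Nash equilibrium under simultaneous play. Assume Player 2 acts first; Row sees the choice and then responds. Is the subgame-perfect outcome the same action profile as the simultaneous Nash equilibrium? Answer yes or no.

Backward induction with Player 2 moving first.
- c1: BR = T, leader payoff 0.
- c2: BR = T, leader payoff 2.
- c3: BR = T, leader payoff 6.
- c4: BR = M, leader payoff 1.
- c5: BR = M, leader payoff 7.
Among 0, 2, 6, 1, 7, the best is 7 at c5. Subgame-perfect outcome: (M, c5) with payoffs (7, 7).
For the simultaneous game, intersect best replies.
Row's best replies: c1→T; c2→T; c3→T; c4→M; c5→M.
Player 2's best replies: T→c3; M→c2; B→c4.
Only (T, c3) has each player best-responding; Nash payoffs (7, 6).
Sequential outcome (M, c5) differs from the Nash profile (T, c3).

no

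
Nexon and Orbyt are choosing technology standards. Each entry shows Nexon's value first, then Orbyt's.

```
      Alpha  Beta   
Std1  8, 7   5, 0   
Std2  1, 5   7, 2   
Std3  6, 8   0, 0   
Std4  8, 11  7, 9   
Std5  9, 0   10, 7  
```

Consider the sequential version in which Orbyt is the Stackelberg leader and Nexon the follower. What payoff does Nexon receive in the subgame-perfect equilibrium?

Work backward from Nexon's decision.
- Alpha → Nexon plays Std5 (best of 8, 1, 6, 8, 9); Orbyt gets 0.
- Beta → Nexon plays Std5 (best of 5, 7, 0, 7, 10); Orbyt gets 7.
Among 0, 7, the best is 7 at Beta. Subgame-perfect outcome: (Std5, Beta) with payoffs (10, 7).

10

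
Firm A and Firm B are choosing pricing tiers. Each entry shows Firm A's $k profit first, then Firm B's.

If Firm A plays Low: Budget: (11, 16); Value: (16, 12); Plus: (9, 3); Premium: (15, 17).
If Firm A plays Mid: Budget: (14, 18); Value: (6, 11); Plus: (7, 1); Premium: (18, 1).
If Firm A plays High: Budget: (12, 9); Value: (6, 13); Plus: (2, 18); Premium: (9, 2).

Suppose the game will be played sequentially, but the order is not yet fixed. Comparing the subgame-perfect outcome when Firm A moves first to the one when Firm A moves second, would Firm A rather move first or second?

If Firm A leads: Firm B's best replies are Low→Premium, Mid→Budget, High→Plus; Firm A's induced payoffs 15, 14, 2; outcome (Low, Premium), payoffs (15, 17).
If Firm B leads: Firm A's best replies are Budget→Mid, Value→Low, Plus→Low, Premium→Mid; Firm B's induced payoffs 18, 12, 3, 1; outcome (Mid, Budget), payoffs (14, 18).
Firm A gets 15 moving first and 14 moving second, so Firm A prefers to move first.

first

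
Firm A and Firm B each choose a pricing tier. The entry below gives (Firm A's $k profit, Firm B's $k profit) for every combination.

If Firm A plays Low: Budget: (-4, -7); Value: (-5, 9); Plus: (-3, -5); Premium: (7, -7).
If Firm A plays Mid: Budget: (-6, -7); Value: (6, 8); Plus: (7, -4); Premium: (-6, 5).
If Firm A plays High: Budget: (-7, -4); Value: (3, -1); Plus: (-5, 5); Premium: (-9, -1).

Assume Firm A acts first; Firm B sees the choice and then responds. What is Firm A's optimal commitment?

Mid

Solve by backward induction (Firm A leads).
- Low → Firm B plays Value (best of -7, 9, -5, -7); Firm A gets -5.
- Mid → Firm B plays Value (best of -7, 8, -4, 5); Firm A gets 6.
- High → Firm B plays Plus (best of -4, -1, 5, -1); Firm A gets -5.
Among -5, 6, -5, the best is 6 at Mid. Subgame-perfect outcome: (Mid, Value) with payoffs (6, 8).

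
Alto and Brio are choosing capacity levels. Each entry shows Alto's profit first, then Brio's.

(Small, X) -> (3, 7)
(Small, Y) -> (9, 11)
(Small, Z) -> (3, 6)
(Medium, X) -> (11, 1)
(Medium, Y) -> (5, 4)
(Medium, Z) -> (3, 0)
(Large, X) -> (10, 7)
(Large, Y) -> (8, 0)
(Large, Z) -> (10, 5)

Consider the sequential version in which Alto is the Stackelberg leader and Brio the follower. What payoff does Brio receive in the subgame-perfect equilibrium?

7

Solve by backward induction (Alto leads).
- Small: BR = Y, leader payoff 9.
- Medium: BR = Y, leader payoff 5.
- Large: BR = X, leader payoff 10.
Maximizing over 9, 5, 10, Alto chooses Large. Subgame-perfect outcome: (Large, X) with payoffs (10, 7).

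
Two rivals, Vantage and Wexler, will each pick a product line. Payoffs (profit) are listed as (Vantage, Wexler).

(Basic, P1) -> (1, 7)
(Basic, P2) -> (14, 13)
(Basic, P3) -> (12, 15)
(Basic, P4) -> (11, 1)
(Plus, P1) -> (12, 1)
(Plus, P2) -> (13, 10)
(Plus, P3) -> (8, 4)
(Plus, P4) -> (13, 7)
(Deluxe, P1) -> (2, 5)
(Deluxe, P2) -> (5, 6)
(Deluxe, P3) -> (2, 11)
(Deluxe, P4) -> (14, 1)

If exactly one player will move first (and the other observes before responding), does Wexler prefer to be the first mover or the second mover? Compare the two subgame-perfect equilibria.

first

If Vantage leads: Wexler's best replies are Basic→P3, Plus→P2, Deluxe→P3; Vantage's induced payoffs 12, 13, 2; outcome (Plus, P2), payoffs (13, 10).
If Wexler leads: Vantage's best replies are P1→Plus, P2→Basic, P3→Basic, P4→Deluxe; Wexler's induced payoffs 1, 13, 15, 1; outcome (Basic, P3), payoffs (12, 15).
Wexler gets 15 moving first and 10 moving second, so Wexler prefers to move first.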